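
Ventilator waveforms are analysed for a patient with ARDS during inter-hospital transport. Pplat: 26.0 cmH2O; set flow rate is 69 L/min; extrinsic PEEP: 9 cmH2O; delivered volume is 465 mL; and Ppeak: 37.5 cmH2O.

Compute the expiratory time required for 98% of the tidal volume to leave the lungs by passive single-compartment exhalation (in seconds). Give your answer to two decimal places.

Flow: 69 L/min ÷ 60 = 1.15 L/s.
R = (PIP − Pplat)/V̇ = (37.5 − 26.0) / 1.15 = 11.5/1.15 = 10.0 cmH2O·s/L.
C = Vt/(Pplat − PEEP) = 465.0 / (26.0 − 9) = 465.0/17.0 = 27.353 mL/cmH2O.
τ = R × C = 10.0 × 0.02735 L/cmH2O = 0.2735 s.
t = −τ·ln(1 − 0.98) = −0.2735·ln(0.02) = 1.07 s.

1.07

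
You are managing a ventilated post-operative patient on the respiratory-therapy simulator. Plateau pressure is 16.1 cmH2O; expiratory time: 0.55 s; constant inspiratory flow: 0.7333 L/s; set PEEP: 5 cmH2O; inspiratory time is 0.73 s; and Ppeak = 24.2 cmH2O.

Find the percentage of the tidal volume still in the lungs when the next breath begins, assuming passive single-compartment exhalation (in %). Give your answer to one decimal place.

Vt = flow × Ti = 0.7333 L/s × 0.73 s × 1000 mL/L = 535.31 mL.
R = (PIP − Pplat)/V̇ = (24.2 − 16.1) / 0.7333 = 8.1/0.7333 = 11.046 cmH2O·s/L.
C = Vt/(Pplat − PEEP) = 535.31 / (16.1 − 5) = 535.31/11.1 = 48.226 mL/cmH2O.
τ = R × C = 11.046 × 0.04823 L/cmH2O = 0.5327 s.
Fraction remaining at end-expiration = e^(−Te/τ) = e^(−0.55/0.5327) = 0.3561 → 35.61%.

35.6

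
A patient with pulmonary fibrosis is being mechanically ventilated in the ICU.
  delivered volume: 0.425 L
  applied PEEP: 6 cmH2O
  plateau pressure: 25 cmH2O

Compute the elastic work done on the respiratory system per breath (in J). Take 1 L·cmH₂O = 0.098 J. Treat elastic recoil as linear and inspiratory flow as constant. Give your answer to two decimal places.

Elastic work ≈ ½ × (Pplat − PEEP) × Vt = 0.5 × (25 − 6) × 0.425 L = 0.5 × 19.0 × 0.425 = 4.038 L·cmH2O.
× 0.098 J/(L·cmH2O) → 0.3957 J.

0.40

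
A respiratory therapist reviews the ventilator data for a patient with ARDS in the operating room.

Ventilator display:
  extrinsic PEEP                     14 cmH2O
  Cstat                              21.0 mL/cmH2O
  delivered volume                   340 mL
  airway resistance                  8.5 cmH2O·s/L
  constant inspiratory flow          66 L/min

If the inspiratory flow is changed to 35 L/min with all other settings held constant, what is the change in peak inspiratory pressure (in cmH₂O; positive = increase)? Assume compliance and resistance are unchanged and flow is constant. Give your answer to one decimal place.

Flow: 66 L/min ÷ 60 = 1.1 L/s.
New flow: 35 L/min ÷ 60 = 0.5833 L/s.
PIP = Vt/C + R·V̇ + PEEP (constant-flow equation of motion).
Only the resistive term changes: ΔPIP = R × ΔV̇ = 8.5 × (0.5833 − 1.1) = 8.5 × -0.5167 = -4.392 cmH2O.

-4.4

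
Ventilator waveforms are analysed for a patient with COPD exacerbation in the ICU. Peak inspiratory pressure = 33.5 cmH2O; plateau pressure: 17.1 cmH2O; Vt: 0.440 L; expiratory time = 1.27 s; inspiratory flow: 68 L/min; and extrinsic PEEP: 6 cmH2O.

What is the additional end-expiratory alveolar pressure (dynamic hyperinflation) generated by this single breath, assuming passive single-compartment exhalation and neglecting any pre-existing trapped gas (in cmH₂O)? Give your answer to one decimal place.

1.2

Flow: 68 L/min ÷ 60 = 1.1333 L/s.
R = (PIP − Pplat)/V̇ = (33.5 − 17.1) / 1.1333 = 16.4/1.1333 = 14.471 cmH2O·s/L.
C = Vt/(Pplat − PEEP) = 440.0 / (17.1 − 6) = 440.0/11.1 = 39.64 mL/cmH2O.
τ = R × C = 14.471 × 0.03964 L/cmH2O = 0.5736 s.
Fraction remaining = e^(−Te/τ) = e^(−1.27/0.5736) = 0.1093; trapped volume = 440.0 × 0.1093 = 48.092 mL.
Additional alveolar pressure from trapping ≈ V_trapped / C = 48.092 / 39.64 = 1.213 cmH2O.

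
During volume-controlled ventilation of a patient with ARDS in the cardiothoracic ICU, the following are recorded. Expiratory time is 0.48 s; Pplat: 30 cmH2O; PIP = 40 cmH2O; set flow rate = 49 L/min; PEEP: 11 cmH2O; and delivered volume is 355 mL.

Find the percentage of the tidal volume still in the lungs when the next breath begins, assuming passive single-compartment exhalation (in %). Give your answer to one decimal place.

12.3

Flow: 49 L/min ÷ 60 = 0.8167 L/s.
R = (PIP − Pplat)/V̇ = (40 − 30) / 0.8167 = 10.0/0.8167 = 12.244 cmH2O·s/L.
C = Vt/(Pplat − PEEP) = 355.0 / (30 − 11) = 355.0/19.0 = 18.684 mL/cmH2O.
τ = R × C = 12.244 × 0.01868 L/cmH2O = 0.2287 s.
Fraction remaining at end-expiration = e^(−Te/τ) = e^(−0.48/0.2287) = 0.1226 → 12.26%.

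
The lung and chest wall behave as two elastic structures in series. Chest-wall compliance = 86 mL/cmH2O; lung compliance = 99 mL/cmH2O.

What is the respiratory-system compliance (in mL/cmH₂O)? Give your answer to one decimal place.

46.0

Lung and chest wall are elastances in series: 1/Crs = 1/CL + 1/Ccw.
1/Crs = 1/99 + 1/86 = 0.02173.
Crs = 46.019 mL/cmH2O.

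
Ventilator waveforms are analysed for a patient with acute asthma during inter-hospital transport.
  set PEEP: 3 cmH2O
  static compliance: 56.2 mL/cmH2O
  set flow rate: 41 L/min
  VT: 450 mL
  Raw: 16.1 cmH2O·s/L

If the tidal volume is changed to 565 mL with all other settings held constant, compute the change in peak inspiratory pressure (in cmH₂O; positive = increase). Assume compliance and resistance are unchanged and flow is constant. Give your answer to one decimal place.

2.0

PIP = Vt/C + R·V̇ + PEEP (constant-flow equation of motion).
Only the elastic term changes: ΔPIP = ΔVt / C = (565 − 450) / 56.2 = 2.046 cmH2O.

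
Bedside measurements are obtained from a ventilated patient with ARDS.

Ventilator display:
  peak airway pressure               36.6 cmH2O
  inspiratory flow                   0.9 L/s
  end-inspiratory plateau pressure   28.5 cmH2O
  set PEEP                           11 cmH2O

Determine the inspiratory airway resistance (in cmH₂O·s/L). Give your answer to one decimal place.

9.0

Raw = (PIP − Pplat) / flow = (36.6 − 28.5) / 0.9 = 8.1 / 0.9 = 9.0 cmH2O·s/L.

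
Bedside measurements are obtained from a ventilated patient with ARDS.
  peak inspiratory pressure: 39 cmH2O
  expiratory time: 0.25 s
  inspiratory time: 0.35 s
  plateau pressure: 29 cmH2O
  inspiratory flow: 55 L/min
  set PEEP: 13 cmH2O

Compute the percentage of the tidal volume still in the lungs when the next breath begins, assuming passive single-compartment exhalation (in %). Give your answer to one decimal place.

Flow: 55 L/min ÷ 60 = 0.9167 L/s.
Vt = flow × Ti = 0.9167 L/s × 0.35 s × 1000 mL/L = 320.85 mL.
R = (PIP − Pplat)/V̇ = (39 − 29) / 0.9167 = 10.0/0.9167 = 10.909 cmH2O·s/L.
C = Vt/(Pplat − PEEP) = 320.85 / (29 − 13) = 320.85/16.0 = 20.053 mL/cmH2O.
τ = R × C = 10.909 × 0.02005 L/cmH2O = 0.2187 s.
Fraction remaining at end-expiration = e^(−Te/τ) = e^(−0.25/0.2187) = 0.3188 → 31.88%.

31.9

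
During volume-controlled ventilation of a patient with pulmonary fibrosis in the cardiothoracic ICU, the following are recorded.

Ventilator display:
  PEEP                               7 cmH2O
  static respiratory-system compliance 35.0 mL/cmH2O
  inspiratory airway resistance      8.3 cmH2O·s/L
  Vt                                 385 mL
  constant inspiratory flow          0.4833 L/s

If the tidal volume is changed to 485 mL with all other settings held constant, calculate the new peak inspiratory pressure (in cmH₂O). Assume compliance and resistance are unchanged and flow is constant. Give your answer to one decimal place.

PIP = Vt/C + R·V̇ + PEEP (constant-flow equation of motion).
Only the elastic term changes: ΔPIP = ΔVt / C = (485 − 385) / 35.0 = 2.857 cmH2O.
Original PIP = 385/35.0 + 8.3×0.4833 + 7 = 22.011 cmH2O; new PIP = 22.011 + (2.857) = 24.868 cmH2O.

24.9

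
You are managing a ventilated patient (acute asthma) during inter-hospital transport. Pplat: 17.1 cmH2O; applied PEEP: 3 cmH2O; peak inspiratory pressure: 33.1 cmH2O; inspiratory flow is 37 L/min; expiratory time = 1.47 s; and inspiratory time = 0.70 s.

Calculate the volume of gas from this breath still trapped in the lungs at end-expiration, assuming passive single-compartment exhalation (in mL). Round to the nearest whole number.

Flow: 37 L/min ÷ 60 = 0.6167 L/s.
Vt = flow × Ti = 0.6167 L/s × 0.70 s × 1000 mL/L = 431.69 mL.
R = (PIP − Pplat)/V̇ = (33.1 − 17.1) / 0.6167 = 16.0/0.6167 = 25.945 cmH2O·s/L.
C = Vt/(Pplat − PEEP) = 431.69 / (17.1 − 3) = 431.69/14.1 = 30.616 mL/cmH2O.
τ = R × C = 25.945 × 0.03062 L/cmH2O = 0.7944 s.
Fraction remaining = e^(−Te/τ) = e^(−1.47/0.7944) = 0.1572.
Trapped volume = 431.69 × 0.1572 = 67.862 mL.

68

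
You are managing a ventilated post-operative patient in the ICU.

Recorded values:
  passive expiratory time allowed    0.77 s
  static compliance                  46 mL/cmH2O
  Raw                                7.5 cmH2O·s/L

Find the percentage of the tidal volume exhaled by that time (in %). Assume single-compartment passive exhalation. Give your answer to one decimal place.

89.3

τ = R × C = 7.5 × 46 mL/cmH2O = 7.5 × 0.046 L/cmH2O = 0.345 s.
Passive exhalation: V(t)/V₀ = e^(−t/τ) = e^(−0.77/0.345) = 0.1073.
Fraction exhaled = 1 − 0.1073 = 0.8927 → 89.27%.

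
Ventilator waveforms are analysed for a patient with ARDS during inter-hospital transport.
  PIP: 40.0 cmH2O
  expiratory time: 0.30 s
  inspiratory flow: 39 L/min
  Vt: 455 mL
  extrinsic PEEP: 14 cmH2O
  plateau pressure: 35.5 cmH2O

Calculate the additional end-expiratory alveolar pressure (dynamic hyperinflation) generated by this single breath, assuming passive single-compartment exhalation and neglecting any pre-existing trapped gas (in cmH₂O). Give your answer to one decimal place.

2.8

Flow: 39 L/min ÷ 60 = 0.65 L/s.
R = (PIP − Pplat)/V̇ = (40.0 − 35.5) / 0.65 = 4.5/0.65 = 6.923 cmH2O·s/L.
C = Vt/(Pplat − PEEP) = 455.0 / (35.5 − 14) = 455.0/21.5 = 21.163 mL/cmH2O.
τ = R × C = 6.923 × 0.02116 L/cmH2O = 0.1465 s.
Fraction remaining = e^(−Te/τ) = e^(−0.30/0.1465) = 0.129; trapped volume = 455.0 × 0.129 = 58.695 mL.
Additional alveolar pressure from trapping ≈ V_trapped / C = 58.695 / 21.163 = 2.773 cmH2O.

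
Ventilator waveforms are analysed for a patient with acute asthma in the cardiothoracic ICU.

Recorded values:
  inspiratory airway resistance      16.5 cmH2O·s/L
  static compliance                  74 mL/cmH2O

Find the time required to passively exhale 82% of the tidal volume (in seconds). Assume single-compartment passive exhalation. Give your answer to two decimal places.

τ = R × C = 16.5 × 74 mL/cmH2O = 16.5 × 0.074 L/cmH2O = 1.221 s.
Exhaled fraction f = 1 − e^(−t/τ) → t = −τ·ln(1 − f) = −1.221·ln(0.18) = 2.094 s.

2.09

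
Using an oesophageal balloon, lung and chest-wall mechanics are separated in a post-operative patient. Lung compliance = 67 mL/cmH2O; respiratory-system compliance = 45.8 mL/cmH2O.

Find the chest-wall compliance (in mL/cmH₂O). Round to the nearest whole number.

1/Ccw = 1/Crs − 1/CL.
1/Ccw = 1/45.8 − 1/67 = 0.006909.
Ccw = 144.74 mL/cmH2O.

145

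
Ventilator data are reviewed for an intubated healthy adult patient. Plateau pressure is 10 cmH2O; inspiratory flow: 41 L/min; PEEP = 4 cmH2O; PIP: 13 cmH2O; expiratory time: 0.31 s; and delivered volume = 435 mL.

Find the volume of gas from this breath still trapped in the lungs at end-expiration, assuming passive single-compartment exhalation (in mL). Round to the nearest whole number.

Flow: 41 L/min ÷ 60 = 0.6833 L/s.
R = (PIP − Pplat)/V̇ = (13 − 10) / 0.6833 = 3.0/0.6833 = 4.39 cmH2O·s/L.
C = Vt/(Pplat − PEEP) = 435.0 / (10 − 4) = 435.0/6.0 = 72.5 mL/cmH2O.
τ = R × C = 4.39 × 0.0725 L/cmH2O = 0.3183 s.
Fraction remaining = e^(−Te/τ) = e^(−0.31/0.3183) = 0.3776.
Trapped volume = 435.0 × 0.3776 = 164.26 mL.

164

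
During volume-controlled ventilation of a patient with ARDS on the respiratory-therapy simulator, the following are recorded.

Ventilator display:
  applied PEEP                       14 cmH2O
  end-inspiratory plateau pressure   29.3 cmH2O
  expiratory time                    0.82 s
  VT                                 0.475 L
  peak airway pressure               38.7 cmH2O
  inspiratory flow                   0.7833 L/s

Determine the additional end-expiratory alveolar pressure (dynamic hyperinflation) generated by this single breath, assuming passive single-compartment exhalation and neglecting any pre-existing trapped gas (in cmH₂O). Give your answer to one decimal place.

R = (PIP − Pplat)/V̇ = (38.7 − 29.3) / 0.7833 = 9.4/0.7833 = 12.001 cmH2O·s/L.
C = Vt/(Pplat − PEEP) = 475.0 / (29.3 − 14) = 475.0/15.3 = 31.046 mL/cmH2O.
τ = R × C = 12.001 × 0.03105 L/cmH2O = 0.3726 s.
Fraction remaining = e^(−Te/τ) = e^(−0.82/0.3726) = 0.1107; trapped volume = 475.0 × 0.1107 = 52.583 mL.
Additional alveolar pressure from trapping ≈ V_trapped / C = 52.583 / 31.046 = 1.694 cmH2O.

1.7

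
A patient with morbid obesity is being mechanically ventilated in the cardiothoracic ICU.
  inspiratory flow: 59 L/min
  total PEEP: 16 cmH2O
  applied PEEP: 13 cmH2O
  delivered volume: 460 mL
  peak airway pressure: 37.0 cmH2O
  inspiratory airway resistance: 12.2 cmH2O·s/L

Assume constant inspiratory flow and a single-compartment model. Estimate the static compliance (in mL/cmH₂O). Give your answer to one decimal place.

51.1

Flow: 59 L/min ÷ 60 = 0.9833 L/s.
Total PEEP = 16 cmH2O (set 13 + intrinsic 3); this is the baseline alveolar pressure.
Equation of motion (constant flow): PIP = Vt/C + R·V̇ + PEEP.
Vt/C = PIP − R·V̇ − PEEP = 37.0 − 12.2×0.9833 − 16 = 37.0 − 11.996 − 16 = 9.004 cmH2O.
C = Vt / 9.004 = 460 / 9.004 = 51.088 mL/cmH2O.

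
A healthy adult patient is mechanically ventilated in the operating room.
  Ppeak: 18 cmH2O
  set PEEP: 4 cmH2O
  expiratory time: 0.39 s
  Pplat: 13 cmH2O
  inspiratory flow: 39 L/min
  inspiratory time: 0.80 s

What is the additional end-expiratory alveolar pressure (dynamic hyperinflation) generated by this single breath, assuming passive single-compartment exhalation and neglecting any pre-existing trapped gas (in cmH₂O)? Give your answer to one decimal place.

3.7

Flow: 39 L/min ÷ 60 = 0.65 L/s.
Vt = flow × Ti = 0.65 L/s × 0.80 s × 1000 mL/L = 520.0 mL.
R = (PIP − Pplat)/V̇ = (18 − 13) / 0.65 = 5.0/0.65 = 7.692 cmH2O·s/L.
C = Vt/(Pplat − PEEP) = 520.0 / (13 − 4) = 520.0/9.0 = 57.778 mL/cmH2O.
τ = R × C = 7.692 × 0.05778 L/cmH2O = 0.4444 s.
Fraction remaining = e^(−Te/τ) = e^(−0.39/0.4444) = 0.4158; trapped volume = 520.0 × 0.4158 = 216.22 mL.
Additional alveolar pressure from trapping ≈ V_trapped / C = 216.22 / 57.778 = 3.742 cmH2O.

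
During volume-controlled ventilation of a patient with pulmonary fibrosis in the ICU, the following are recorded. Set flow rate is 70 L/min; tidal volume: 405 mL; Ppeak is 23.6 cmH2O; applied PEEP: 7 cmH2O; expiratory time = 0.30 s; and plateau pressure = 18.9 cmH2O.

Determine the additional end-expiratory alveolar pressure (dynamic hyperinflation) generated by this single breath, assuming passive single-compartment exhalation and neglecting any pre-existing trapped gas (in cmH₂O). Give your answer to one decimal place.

Flow: 70 L/min ÷ 60 = 1.1667 L/s.
R = (PIP − Pplat)/V̇ = (23.6 − 18.9) / 1.1667 = 4.7/1.1667 = 4.028 cmH2O·s/L.
C = Vt/(Pplat − PEEP) = 405.0 / (18.9 − 7) = 405.0/11.9 = 34.034 mL/cmH2O.
τ = R × C = 4.028 × 0.03403 L/cmH2O = 0.1371 s.
Fraction remaining = e^(−Te/τ) = e^(−0.30/0.1371) = 0.1121; trapped volume = 405.0 × 0.1121 = 45.401 mL.
Additional alveolar pressure from trapping ≈ V_trapped / C = 45.401 / 34.034 = 1.334 cmH2O.

1.3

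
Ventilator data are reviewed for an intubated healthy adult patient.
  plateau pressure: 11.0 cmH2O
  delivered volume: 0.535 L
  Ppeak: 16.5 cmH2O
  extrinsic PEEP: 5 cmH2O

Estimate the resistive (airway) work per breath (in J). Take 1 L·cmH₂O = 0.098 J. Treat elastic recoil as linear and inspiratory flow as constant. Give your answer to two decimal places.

With constant inspiratory flow the resistive pressure is constant at PIP − Pplat = 16.5 − 11.0 = 5.5 cmH2O, so resistive work = 5.5 × 0.535 = 2.943 L·cmH2O.
× 0.098 J/(L·cmH2O) → 0.2884 J.

0.29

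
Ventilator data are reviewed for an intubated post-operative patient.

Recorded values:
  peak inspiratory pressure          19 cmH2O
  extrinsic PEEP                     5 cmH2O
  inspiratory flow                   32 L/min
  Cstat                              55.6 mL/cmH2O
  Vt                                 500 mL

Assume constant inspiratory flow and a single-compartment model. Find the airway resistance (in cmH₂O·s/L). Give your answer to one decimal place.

Flow: 32 L/min ÷ 60 = 0.5333 L/s.
Equation of motion (constant flow): PIP = Vt/C + R·V̇ + PEEP.
R·V̇ = PIP − Vt/C − PEEP = 19 − 500/55.6 − 5 = 19 − 8.993 − 5 = 5.007 cmH2O.
R = 5.007 / 0.5333 = 9.389 cmH2O·s/L.

9.4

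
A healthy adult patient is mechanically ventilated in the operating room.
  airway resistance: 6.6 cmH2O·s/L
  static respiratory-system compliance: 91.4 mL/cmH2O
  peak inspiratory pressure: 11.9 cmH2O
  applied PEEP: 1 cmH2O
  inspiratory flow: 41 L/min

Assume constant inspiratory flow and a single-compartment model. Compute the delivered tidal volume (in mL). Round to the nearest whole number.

Flow: 41 L/min ÷ 60 = 0.6833 L/s.
Equation of motion (constant flow): PIP = Vt/C + R·V̇ + PEEP.
Vt/C = PIP − R·V̇ − PEEP = 11.9 − 4.51 − 1 = 6.39 cmH2O.
Vt = C × 6.39 = 91.4 × 6.39 = 584.05 mL.

584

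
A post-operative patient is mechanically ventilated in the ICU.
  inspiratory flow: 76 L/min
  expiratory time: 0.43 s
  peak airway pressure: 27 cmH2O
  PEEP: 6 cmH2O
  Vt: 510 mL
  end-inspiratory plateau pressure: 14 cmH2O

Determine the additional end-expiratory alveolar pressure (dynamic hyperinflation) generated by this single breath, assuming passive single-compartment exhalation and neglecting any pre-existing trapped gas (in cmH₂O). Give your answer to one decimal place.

Flow: 76 L/min ÷ 60 = 1.2667 L/s.
R = (PIP − Pplat)/V̇ = (27 − 14) / 1.2667 = 13.0/1.2667 = 10.263 cmH2O·s/L.
C = Vt/(Pplat − PEEP) = 510.0 / (14 − 6) = 510.0/8.0 = 63.75 mL/cmH2O.
τ = R × C = 10.263 × 0.06375 L/cmH2O = 0.6543 s.
Fraction remaining = e^(−Te/τ) = e^(−0.43/0.6543) = 0.5183; trapped volume = 510.0 × 0.5183 = 264.33 mL.
Additional alveolar pressure from trapping ≈ V_trapped / C = 264.33 / 63.75 = 4.146 cmH2O.

4.1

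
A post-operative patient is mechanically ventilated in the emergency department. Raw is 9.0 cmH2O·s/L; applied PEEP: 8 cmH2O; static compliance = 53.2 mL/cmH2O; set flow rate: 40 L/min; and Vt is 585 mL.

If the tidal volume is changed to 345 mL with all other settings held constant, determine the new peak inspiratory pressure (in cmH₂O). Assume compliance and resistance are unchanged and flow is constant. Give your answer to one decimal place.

20.5

Flow: 40 L/min ÷ 60 = 0.6667 L/s.
PIP = Vt/C + R·V̇ + PEEP (constant-flow equation of motion).
Only the elastic term changes: ΔPIP = ΔVt / C = (345 − 585) / 53.2 = -4.511 cmH2O.
Original PIP = 585/53.2 + 9.0×0.6667 + 8 = 24.997 cmH2O; new PIP = 24.997 + (-4.511) = 20.486 cmH2O.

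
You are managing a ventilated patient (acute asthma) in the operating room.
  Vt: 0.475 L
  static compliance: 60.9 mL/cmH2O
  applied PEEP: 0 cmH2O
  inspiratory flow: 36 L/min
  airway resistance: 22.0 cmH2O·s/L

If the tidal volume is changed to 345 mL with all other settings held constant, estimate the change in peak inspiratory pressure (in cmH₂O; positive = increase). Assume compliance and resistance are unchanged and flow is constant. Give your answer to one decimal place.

PIP = Vt/C + R·V̇ + PEEP (constant-flow equation of motion).
Only the elastic term changes: ΔPIP = ΔVt / C = (345 − 475) / 60.9 = -2.135 cmH2O.

-2.1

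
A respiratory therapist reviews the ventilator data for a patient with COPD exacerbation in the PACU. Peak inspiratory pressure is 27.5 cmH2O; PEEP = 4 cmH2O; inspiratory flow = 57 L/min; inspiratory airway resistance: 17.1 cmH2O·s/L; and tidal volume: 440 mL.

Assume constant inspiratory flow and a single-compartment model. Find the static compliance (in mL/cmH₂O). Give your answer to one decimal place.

60.6

Flow: 57 L/min ÷ 60 = 0.95 L/s.
Equation of motion (constant flow): PIP = Vt/C + R·V̇ + PEEP.
Vt/C = PIP − R·V̇ − PEEP = 27.5 − 17.1×0.95 − 4 = 27.5 − 16.245 − 4 = 7.255 cmH2O.
C = Vt / 7.255 = 440 / 7.255 = 60.648 mL/cmH2O.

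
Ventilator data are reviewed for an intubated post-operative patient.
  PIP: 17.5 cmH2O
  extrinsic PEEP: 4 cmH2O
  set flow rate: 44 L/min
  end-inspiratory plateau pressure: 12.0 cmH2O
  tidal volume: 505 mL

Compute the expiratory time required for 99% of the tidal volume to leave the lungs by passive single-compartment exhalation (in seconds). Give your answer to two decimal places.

Flow: 44 L/min ÷ 60 = 0.7333 L/s.
R = (PIP − Pplat)/V̇ = (17.5 − 12.0) / 0.7333 = 5.5/0.7333 = 7.5 cmH2O·s/L.
C = Vt/(Pplat − PEEP) = 505.0 / (12.0 − 4) = 505.0/8.0 = 63.125 mL/cmH2O.
τ = R × C = 7.5 × 0.06313 L/cmH2O = 0.4735 s.
t = −τ·ln(1 − 0.99) = −0.4735·ln(0.01) = 2.181 s.

2.18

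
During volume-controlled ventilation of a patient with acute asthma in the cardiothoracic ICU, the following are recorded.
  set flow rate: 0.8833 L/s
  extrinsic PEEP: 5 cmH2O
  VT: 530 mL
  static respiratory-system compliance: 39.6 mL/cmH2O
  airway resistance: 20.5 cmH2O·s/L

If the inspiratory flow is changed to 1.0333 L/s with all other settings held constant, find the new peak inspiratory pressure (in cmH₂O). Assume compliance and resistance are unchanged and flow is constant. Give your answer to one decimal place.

PIP = Vt/C + R·V̇ + PEEP (constant-flow equation of motion).
Only the resistive term changes: ΔPIP = R × ΔV̇ = 20.5 × (1.0333 − 0.8833) = 20.5 × 0.15 = 3.075 cmH2O.
Original PIP = 530/39.6 + 20.5×0.8833 + 5 = 36.491 cmH2O; new PIP = 36.491 + (3.075) = 39.566 cmH2O.

39.6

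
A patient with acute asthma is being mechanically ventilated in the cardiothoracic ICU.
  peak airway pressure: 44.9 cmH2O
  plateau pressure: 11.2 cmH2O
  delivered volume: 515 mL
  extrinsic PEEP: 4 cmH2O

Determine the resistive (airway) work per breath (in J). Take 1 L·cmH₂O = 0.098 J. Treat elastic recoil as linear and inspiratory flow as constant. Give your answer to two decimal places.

1.70

With constant inspiratory flow the resistive pressure is constant at PIP − Pplat = 44.9 − 11.2 = 33.7 cmH2O, so resistive work = 33.7 × 0.515 = 17.356 L·cmH2O.
× 0.098 J/(L·cmH2O) → 1.701 J.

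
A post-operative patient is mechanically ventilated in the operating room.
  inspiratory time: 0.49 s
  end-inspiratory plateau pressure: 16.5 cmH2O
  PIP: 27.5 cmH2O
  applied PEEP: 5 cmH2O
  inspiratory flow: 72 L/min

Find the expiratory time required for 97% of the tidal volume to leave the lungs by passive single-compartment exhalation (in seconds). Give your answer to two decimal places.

1.64

Flow: 72 L/min ÷ 60 = 1.2 L/s.
Vt = flow × Ti = 1.2 L/s × 0.49 s × 1000 mL/L = 588.0 mL.
R = (PIP − Pplat)/V̇ = (27.5 − 16.5) / 1.2 = 11.0/1.2 = 9.167 cmH2O·s/L.
C = Vt/(Pplat − PEEP) = 588.0 / (16.5 − 5) = 588.0/11.5 = 51.13 mL/cmH2O.
τ = R × C = 9.167 × 0.05113 L/cmH2O = 0.4687 s.
t = −τ·ln(1 − 0.97) = −0.4687·ln(0.03) = 1.644 s.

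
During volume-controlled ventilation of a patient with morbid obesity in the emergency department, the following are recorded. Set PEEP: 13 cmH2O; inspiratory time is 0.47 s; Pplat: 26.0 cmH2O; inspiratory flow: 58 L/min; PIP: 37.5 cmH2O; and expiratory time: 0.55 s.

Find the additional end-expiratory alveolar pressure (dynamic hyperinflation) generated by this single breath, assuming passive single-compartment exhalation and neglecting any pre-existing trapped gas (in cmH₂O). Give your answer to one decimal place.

Flow: 58 L/min ÷ 60 = 0.9667 L/s.
Vt = flow × Ti = 0.9667 L/s × 0.47 s × 1000 mL/L = 454.35 mL.
R = (PIP − Pplat)/V̇ = (37.5 − 26.0) / 0.9667 = 11.5/0.9667 = 11.896 cmH2O·s/L.
C = Vt/(Pplat − PEEP) = 454.35 / (26.0 − 13) = 454.35/13.0 = 34.95 mL/cmH2O.
τ = R × C = 11.896 × 0.03495 L/cmH2O = 0.4158 s.
Fraction remaining = e^(−Te/τ) = e^(−0.55/0.4158) = 0.2664; trapped volume = 454.35 × 0.2664 = 121.04 mL.
Additional alveolar pressure from trapping ≈ V_trapped / C = 121.04 / 34.95 = 3.463 cmH2O.

3.5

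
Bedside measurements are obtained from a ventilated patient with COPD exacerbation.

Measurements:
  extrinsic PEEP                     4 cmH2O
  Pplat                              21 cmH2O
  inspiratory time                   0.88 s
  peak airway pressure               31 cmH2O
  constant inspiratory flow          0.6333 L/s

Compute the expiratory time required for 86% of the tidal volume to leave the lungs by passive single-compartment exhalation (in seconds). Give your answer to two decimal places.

Vt = flow × Ti = 0.6333 L/s × 0.88 s × 1000 mL/L = 557.3 mL.
R = (PIP − Pplat)/V̇ = (31 − 21) / 0.6333 = 10.0/0.6333 = 15.79 cmH2O·s/L.
C = Vt/(Pplat − PEEP) = 557.3 / (21 − 4) = 557.3/17.0 = 32.782 mL/cmH2O.
τ = R × C = 15.79 × 0.03278 L/cmH2O = 0.5176 s.
t = −τ·ln(1 − 0.86) = −0.5176·ln(0.14) = 1.018 s.

1.02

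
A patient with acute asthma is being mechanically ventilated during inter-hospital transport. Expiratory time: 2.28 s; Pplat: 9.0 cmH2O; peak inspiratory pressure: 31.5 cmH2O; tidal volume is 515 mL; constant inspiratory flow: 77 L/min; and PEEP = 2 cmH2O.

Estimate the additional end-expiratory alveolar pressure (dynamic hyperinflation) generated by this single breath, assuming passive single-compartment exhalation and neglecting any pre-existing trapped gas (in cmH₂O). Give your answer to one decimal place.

Flow: 77 L/min ÷ 60 = 1.2833 L/s.
R = (PIP − Pplat)/V̇ = (31.5 − 9.0) / 1.2833 = 22.5/1.2833 = 17.533 cmH2O·s/L.
C = Vt/(Pplat − PEEP) = 515.0 / (9.0 − 2) = 515.0/7.0 = 73.571 mL/cmH2O.
τ = R × C = 17.533 × 0.07357 L/cmH2O = 1.29 s.
Fraction remaining = e^(−Te/τ) = e^(−2.28/1.29) = 0.1708; trapped volume = 515.0 × 0.1708 = 87.962 mL.
Additional alveolar pressure from trapping ≈ V_trapped / C = 87.962 / 73.571 = 1.196 cmH2O.

1.2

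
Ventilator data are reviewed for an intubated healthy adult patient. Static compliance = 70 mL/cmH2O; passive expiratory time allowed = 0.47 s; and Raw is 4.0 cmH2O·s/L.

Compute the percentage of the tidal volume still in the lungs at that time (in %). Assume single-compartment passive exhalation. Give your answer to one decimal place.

18.7

τ = R × C = 4.0 × 70 mL/cmH2O = 4.0 × 0.070 L/cmH2O = 0.28 s.
Passive exhalation: V(t)/V₀ = e^(−t/τ) = e^(−0.47/0.28) = 0.1866.
Fraction remaining = 0.1866 → 18.66%.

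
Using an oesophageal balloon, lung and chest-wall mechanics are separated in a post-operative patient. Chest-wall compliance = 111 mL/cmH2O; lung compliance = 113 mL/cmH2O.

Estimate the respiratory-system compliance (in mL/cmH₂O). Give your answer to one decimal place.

56.0

Lung and chest wall are elastances in series: 1/Crs = 1/CL + 1/Ccw.
1/Crs = 1/113 + 1/111 = 0.01786.
Crs = 55.991 mL/cmH2O.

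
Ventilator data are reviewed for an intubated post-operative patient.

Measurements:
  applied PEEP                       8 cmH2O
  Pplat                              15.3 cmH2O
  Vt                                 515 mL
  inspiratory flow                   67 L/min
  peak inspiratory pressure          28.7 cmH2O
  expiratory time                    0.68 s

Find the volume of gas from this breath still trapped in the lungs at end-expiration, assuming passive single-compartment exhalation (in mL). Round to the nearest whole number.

Flow: 67 L/min ÷ 60 = 1.1167 L/s.
R = (PIP − Pplat)/V̇ = (28.7 − 15.3) / 1.1167 = 13.4/1.1167 = 12.0 cmH2O·s/L.
C = Vt/(Pplat − PEEP) = 515.0 / (15.3 − 8) = 515.0/7.3 = 70.548 mL/cmH2O.
τ = R × C = 12.0 × 0.07055 L/cmH2O = 0.8466 s.
Fraction remaining = e^(−Te/τ) = e^(−0.68/0.8466) = 0.4479.
Trapped volume = 515.0 × 0.4479 = 230.67 mL.

231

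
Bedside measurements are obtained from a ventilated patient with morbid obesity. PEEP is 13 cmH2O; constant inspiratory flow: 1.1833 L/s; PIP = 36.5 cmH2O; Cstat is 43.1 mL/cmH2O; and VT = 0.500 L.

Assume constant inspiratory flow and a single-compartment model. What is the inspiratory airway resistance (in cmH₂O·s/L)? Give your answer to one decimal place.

10.1

Equation of motion (constant flow): PIP = Vt/C + R·V̇ + PEEP.
R·V̇ = PIP − Vt/C − PEEP = 36.5 − 500/43.1 − 13 = 36.5 − 11.601 − 13 = 11.899 cmH2O.
R = 11.899 / 1.1833 = 10.056 cmH2O·s/L.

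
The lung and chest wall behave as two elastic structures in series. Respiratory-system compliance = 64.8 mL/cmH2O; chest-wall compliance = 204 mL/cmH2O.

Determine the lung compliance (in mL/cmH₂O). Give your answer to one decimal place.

95.0

1/CL = 1/Crs − 1/Ccw.
1/CL = 1/64.8 − 1/204 = 0.01053.
CL = 94.967 mL/cmH2O.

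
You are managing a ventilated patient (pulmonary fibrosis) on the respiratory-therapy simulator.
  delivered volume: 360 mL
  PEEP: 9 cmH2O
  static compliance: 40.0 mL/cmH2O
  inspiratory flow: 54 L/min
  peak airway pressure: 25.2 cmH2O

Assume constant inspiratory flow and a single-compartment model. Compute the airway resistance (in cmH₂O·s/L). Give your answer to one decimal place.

Flow: 54 L/min ÷ 60 = 0.9 L/s.
Equation of motion (constant flow): PIP = Vt/C + R·V̇ + PEEP.
R·V̇ = PIP − Vt/C − PEEP = 25.2 − 360/40.0 − 9 = 25.2 − 9.0 − 9 = 7.2 cmH2O.
R = 7.2 / 0.9 = 8.0 cmH2O·s/L.

8.0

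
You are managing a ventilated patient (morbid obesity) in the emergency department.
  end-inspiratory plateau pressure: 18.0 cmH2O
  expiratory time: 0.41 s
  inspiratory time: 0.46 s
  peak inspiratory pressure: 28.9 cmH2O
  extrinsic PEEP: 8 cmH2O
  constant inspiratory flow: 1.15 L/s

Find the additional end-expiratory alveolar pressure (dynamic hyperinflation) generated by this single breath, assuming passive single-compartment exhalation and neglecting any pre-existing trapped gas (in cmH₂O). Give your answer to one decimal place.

Vt = flow × Ti = 1.15 L/s × 0.46 s × 1000 mL/L = 529.0 mL.
R = (PIP − Pplat)/V̇ = (28.9 − 18.0) / 1.15 = 10.9/1.15 = 9.478 cmH2O·s/L.
C = Vt/(Pplat − PEEP) = 529.0 / (18.0 − 8) = 529.0/10.0 = 52.9 mL/cmH2O.
τ = R × C = 9.478 × 0.0529 L/cmH2O = 0.5014 s.
Fraction remaining = e^(−Te/τ) = e^(−0.41/0.5014) = 0.4414; trapped volume = 529.0 × 0.4414 = 233.5 mL.
Additional alveolar pressure from trapping ≈ V_trapped / C = 233.5 / 52.9 = 4.414 cmH2O.

4.4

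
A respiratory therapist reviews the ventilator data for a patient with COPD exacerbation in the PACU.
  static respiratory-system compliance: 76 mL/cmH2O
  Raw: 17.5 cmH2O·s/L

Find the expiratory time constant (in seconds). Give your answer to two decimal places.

1.33

τ = R × C = 17.5 × 76 mL/cmH2O = 17.5 × 0.076 L/cmH2O = 1.33 s.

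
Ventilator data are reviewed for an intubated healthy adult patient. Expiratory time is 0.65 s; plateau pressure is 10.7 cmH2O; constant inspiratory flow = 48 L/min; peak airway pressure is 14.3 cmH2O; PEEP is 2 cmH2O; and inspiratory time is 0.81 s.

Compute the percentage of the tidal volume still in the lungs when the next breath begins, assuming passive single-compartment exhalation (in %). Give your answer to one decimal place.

14.4

Flow: 48 L/min ÷ 60 = 0.8 L/s.
Vt = flow × Ti = 0.8 L/s × 0.81 s × 1000 mL/L = 648.0 mL.
R = (PIP − Pplat)/V̇ = (14.3 − 10.7) / 0.8 = 3.6/0.8 = 4.5 cmH2O·s/L.
C = Vt/(Pplat − PEEP) = 648.0 / (10.7 − 2) = 648.0/8.7 = 74.483 mL/cmH2O.
τ = R × C = 4.5 × 0.07448 L/cmH2O = 0.3352 s.
Fraction remaining at end-expiration = e^(−Te/τ) = e^(−0.65/0.3352) = 0.1438 → 14.38%.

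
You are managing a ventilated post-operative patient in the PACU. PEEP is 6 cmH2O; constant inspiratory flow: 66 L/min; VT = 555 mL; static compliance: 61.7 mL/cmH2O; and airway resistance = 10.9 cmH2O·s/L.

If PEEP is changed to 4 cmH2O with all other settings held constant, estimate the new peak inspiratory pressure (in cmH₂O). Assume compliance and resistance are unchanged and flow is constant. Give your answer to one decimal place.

Flow: 66 L/min ÷ 60 = 1.1 L/s.
PIP = Vt/C + R·V̇ + PEEP (constant-flow equation of motion).
Only the baseline term changes: ΔPIP = ΔPEEP = 4 − 6 = -2.0 cmH2O.
Original PIP = 555/61.7 + 10.9×1.1 + 6 = 26.985 cmH2O; new PIP = 26.985 + (-2.0) = 24.985 cmH2O.

25.0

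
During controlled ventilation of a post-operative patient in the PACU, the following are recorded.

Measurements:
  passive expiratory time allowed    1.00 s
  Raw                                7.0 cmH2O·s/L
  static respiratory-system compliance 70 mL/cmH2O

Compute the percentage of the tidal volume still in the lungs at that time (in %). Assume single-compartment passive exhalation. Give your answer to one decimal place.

13.0

τ = R × C = 7.0 × 70 mL/cmH2O = 7.0 × 0.070 L/cmH2O = 0.49 s.
Passive exhalation: V(t)/V₀ = e^(−t/τ) = e^(−1.00/0.49) = 0.1299.
Fraction remaining = 0.1299 → 12.99%.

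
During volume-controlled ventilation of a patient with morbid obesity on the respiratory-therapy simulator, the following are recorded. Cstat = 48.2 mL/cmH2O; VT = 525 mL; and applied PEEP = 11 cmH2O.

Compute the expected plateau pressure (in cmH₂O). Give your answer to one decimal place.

Pplat = PEEP + Vt / Cstat = 11 + 525 / 48.2 = 11 + 10.892 = 21.892 cmH2O.

21.9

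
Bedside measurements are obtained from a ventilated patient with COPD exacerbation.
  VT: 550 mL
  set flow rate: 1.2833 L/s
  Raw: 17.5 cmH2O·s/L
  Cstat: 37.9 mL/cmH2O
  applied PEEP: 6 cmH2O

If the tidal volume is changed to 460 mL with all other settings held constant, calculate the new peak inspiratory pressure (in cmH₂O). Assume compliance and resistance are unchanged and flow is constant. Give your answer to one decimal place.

40.6

PIP = Vt/C + R·V̇ + PEEP (constant-flow equation of motion).
Only the elastic term changes: ΔPIP = ΔVt / C = (460 − 550) / 37.9 = -2.375 cmH2O.
Original PIP = 550/37.9 + 17.5×1.2833 + 6 = 42.97 cmH2O; new PIP = 42.97 + (-2.375) = 40.595 cmH2O.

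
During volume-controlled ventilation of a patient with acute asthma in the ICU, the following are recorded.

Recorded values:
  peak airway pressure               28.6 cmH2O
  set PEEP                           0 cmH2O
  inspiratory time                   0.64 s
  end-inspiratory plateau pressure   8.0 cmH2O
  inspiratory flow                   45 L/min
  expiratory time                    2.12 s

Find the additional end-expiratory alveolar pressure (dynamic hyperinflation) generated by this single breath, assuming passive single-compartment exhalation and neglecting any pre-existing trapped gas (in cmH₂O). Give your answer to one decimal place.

2.2

Flow: 45 L/min ÷ 60 = 0.75 L/s.
Vt = flow × Ti = 0.75 L/s × 0.64 s × 1000 mL/L = 480.0 mL.
R = (PIP − Pplat)/V̇ = (28.6 − 8.0) / 0.75 = 20.6/0.75 = 27.467 cmH2O·s/L.
C = Vt/(Pplat − PEEP) = 480.0 / (8.0 − 0) = 480.0/8.0 = 60.0 mL/cmH2O.
τ = R × C = 27.467 × 0.06 L/cmH2O = 1.648 s.
Fraction remaining = e^(−Te/τ) = e^(−2.12/1.648) = 0.2763; trapped volume = 480.0 × 0.2763 = 132.62 mL.
Additional alveolar pressure from trapping ≈ V_trapped / C = 132.62 / 60.0 = 2.21 cmH2O.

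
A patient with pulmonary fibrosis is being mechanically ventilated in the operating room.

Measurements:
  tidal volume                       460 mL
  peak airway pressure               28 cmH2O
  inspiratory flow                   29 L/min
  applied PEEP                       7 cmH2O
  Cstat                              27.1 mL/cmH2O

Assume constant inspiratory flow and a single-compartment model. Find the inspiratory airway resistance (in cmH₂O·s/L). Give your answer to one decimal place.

8.3

Flow: 29 L/min ÷ 60 = 0.4833 L/s.
Equation of motion (constant flow): PIP = Vt/C + R·V̇ + PEEP.
R·V̇ = PIP − Vt/C − PEEP = 28 − 460/27.1 − 7 = 28 − 16.974 − 7 = 4.026 cmH2O.
R = 4.026 / 0.4833 = 8.33 cmH2O·s/L.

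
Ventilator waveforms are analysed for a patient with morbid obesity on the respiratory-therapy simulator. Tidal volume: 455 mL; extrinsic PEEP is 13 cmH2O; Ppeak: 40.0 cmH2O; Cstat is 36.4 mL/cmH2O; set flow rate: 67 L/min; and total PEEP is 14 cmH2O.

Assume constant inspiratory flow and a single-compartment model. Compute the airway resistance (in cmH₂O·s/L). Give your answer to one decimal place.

12.1

Flow: 67 L/min ÷ 60 = 1.1167 L/s.
Total PEEP = 14 cmH2O (set 13 + intrinsic 1); this is the baseline alveolar pressure.
Equation of motion (constant flow): PIP = Vt/C + R·V̇ + PEEP.
R·V̇ = PIP − Vt/C − PEEP = 40.0 − 455/36.4 − 14 = 40.0 − 12.5 − 14 = 13.5 cmH2O.
R = 13.5 / 1.1167 = 12.089 cmH2O·s/L.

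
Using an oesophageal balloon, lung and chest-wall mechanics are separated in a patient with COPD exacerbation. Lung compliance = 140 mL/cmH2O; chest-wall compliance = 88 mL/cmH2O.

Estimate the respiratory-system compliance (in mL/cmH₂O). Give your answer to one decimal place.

Lung and chest wall are elastances in series: 1/Crs = 1/CL + 1/Ccw.
1/Crs = 1/140 + 1/88 = 0.01851.
Crs = 54.025 mL/cmH2O.

54.0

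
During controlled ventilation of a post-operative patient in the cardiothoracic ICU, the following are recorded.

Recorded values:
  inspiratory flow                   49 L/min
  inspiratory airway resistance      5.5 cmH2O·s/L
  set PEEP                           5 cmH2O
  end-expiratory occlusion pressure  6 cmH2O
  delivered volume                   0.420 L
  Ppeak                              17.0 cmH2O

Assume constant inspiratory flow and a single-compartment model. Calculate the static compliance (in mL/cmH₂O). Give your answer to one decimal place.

Flow: 49 L/min ÷ 60 = 0.8167 L/s.
Total PEEP = 6 cmH2O (set 5 + intrinsic 1); this is the baseline alveolar pressure.
Equation of motion (constant flow): PIP = Vt/C + R·V̇ + PEEP.
Vt/C = PIP − R·V̇ − PEEP = 17.0 − 5.5×0.8167 − 6 = 17.0 − 4.492 − 6 = 6.508 cmH2O.
C = Vt / 6.508 = 420 / 6.508 = 64.536 mL/cmH2O.

64.5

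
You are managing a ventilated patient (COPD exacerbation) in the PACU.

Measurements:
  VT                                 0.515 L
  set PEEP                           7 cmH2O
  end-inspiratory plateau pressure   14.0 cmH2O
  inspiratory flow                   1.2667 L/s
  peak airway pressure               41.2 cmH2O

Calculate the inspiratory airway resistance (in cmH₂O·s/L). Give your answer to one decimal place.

21.5

Raw = (PIP − Pplat) / flow = (41.2 − 14.0) / 1.2667 = 27.2 / 1.2667 = 21.473 cmH2O·s/L.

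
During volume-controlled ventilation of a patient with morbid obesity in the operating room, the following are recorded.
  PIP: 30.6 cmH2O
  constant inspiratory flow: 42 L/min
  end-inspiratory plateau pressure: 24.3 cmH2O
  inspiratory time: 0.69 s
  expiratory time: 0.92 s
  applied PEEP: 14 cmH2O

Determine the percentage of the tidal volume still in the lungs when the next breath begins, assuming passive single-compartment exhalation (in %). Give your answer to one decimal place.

11.3

Flow: 42 L/min ÷ 60 = 0.7 L/s.
Vt = flow × Ti = 0.7 L/s × 0.69 s × 1000 mL/L = 483.0 mL.
R = (PIP − Pplat)/V̇ = (30.6 − 24.3) / 0.7 = 6.3/0.7 = 9.0 cmH2O·s/L.
C = Vt/(Pplat − PEEP) = 483.0 / (24.3 − 14) = 483.0/10.3 = 46.893 mL/cmH2O.
τ = R × C = 9.0 × 0.04689 L/cmH2O = 0.422 s.
Fraction remaining at end-expiration = e^(−Te/τ) = e^(−0.92/0.422) = 0.113 → 11.3%.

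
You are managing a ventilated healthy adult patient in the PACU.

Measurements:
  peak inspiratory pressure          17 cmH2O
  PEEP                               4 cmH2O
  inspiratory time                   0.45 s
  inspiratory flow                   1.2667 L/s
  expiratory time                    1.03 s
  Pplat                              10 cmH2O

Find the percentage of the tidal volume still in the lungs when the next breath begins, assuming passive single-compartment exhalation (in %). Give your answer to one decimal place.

Vt = flow × Ti = 1.2667 L/s × 0.45 s × 1000 mL/L = 570.02 mL.
R = (PIP − Pplat)/V̇ = (17 − 10) / 1.2667 = 7.0/1.2667 = 5.526 cmH2O·s/L.
C = Vt/(Pplat − PEEP) = 570.02 / (10 − 4) = 570.02/6.0 = 95.003 mL/cmH2O.
τ = R × C = 5.526 × 0.095 L/cmH2O = 0.525 s.
Fraction remaining at end-expiration = e^(−Te/τ) = e^(−1.03/0.525) = 0.1406 → 14.06%.

14.1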